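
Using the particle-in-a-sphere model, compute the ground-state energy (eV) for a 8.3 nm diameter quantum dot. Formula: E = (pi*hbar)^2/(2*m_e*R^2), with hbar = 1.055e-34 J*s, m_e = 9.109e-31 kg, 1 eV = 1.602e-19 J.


Radius R = 8.3/2 = 4.15 nm = 4.15e-09 m
E = (pi * 1.055e-34)^2 / (2 * 9.109e-31 * (4.15e-09)^2)
E(J) = 3.50113e-21
E = E(J) / 1.602e-19 = 0.0219 eV

0.0219


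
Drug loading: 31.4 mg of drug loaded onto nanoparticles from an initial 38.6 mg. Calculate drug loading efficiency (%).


Drug loading efficiency = (drug loaded / drug initial) * 100
DLE = 31.4 / 38.6 * 100
DLE = 0.8135 * 100
DLE = 81.35%

81.35


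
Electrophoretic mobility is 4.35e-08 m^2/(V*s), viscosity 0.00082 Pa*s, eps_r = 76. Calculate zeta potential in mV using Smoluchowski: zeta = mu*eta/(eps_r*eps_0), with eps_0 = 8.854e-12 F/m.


Smoluchowski equation: zeta = mu * eta / (eps_r * eps_0)
zeta = 4.35e-08 * 0.00082 / (76 * 8.854e-12)
zeta = 0.053009 V = 53.01 mV

53.01


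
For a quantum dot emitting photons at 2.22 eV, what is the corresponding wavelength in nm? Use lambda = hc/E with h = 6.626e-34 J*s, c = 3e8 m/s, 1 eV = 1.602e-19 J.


Convert energy: E = 2.22 eV = 2.22 * 1.602e-19 = 3.55644e-19 J
lambda = h*c / E = 6.626e-34 * 3e8 / 3.55644e-19
lambda = 5.5893e-07 m = 558.9 nm

558.9


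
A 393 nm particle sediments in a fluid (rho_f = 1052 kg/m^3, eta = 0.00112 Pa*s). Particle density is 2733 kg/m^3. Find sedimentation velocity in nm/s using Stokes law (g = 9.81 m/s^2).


Radius R = 393/2 nm = 1.965e-07 m
Density difference = 2733 - 1052 = 1681 kg/m^3
v = 2 * R^2 * (rho_p - rho_f) * g / (9 * eta)
v = 2 * (1.965e-07)^2 * 1681 * 9.81 / (9 * 0.00112)
v = 1.26337e-07 m/s = 126.3372 nm/s

126.3372


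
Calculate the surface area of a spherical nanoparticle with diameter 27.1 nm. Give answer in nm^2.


Radius r = 27.1/2 = 13.55 nm
Surface area SA = 4 * pi * r^2
SA = 4 * pi * (13.55)^2
SA = 2307.22 nm^2

2307.22


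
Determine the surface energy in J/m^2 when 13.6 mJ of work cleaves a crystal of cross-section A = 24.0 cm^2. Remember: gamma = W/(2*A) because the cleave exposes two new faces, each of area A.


Convert: A = 24.0 cm^2 = 0.0024 m^2, W = 13.6 mJ = 0.0136 J
Cleaving exposes two faces of area A, so total new surface = 2*A and gamma = W / (2*A)
gamma = 0.0136 / (2 * 0.0024)
gamma = 2.833 J/m^2

2.833


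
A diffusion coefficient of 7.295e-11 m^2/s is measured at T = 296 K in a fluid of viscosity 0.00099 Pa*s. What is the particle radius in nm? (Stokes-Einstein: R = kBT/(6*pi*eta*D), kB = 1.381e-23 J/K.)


Stokes-Einstein: R = kB*T / (6*pi*eta*D)
R = 1.381e-23 * 296 / (6 * pi * 0.00099 * 7.295e-11)
R = 3.00278e-09 m = 3.0 nm

3.0


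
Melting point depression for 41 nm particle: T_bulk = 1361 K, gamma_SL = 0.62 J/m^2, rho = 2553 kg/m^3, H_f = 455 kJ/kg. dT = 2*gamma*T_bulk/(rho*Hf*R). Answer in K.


Radius R = 41/2 = 20.5 nm = 2.05e-08 m
Convert H_f = 455 kJ/kg = 455000 J/kg
dT = 2 * gamma_SL * T_bulk / (rho * H_f * R)
dT = 2 * 0.62 * 1361 / (2553 * 455000 * 2.05e-08)
dT = 70.9 K

70.9


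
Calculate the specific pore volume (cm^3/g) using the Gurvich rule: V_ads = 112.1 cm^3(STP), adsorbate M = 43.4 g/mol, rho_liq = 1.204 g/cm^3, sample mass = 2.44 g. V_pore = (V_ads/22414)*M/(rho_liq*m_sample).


Moles adsorbed n = V_ads / 22414 = 112.1 / 22414 = 5.001338e-03 mol
Liquid volume V_liq = n * M / rho_liq = 5.001338e-03 * 43.4 / 1.204 = 0.18028 cm^3
Specific pore volume V_pore = V_liq / m_sample = 0.18028 / 2.44
V_pore = 0.0739 cm^3/g

0.0739


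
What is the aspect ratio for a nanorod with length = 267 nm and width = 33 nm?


Aspect ratio AR = length / diameter
AR = 267 / 33
AR = 8.09

8.09


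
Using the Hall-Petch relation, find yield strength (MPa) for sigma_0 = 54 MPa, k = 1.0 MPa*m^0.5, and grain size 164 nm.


d = 164 nm = 1.64e-07 m
sqrt(d) = 0.0004049691
Hall-Petch contribution = k / sqrt(d) = 1.0 / 0.0004049691 = 2469.3 MPa
sigma = sigma_0 + k/sqrt(d) = 54 + 2469.3 = 2523.3 MPa

2523.3


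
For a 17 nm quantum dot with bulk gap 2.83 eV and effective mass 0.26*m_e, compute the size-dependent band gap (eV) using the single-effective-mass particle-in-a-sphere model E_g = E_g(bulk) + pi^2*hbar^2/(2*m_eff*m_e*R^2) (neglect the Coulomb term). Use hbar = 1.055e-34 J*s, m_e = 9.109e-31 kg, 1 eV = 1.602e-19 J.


Radius R = 17/2 nm = 8.5e-09 m
Confinement energy dE = pi^2 * hbar^2 / (2 * m_eff * m_e * R^2)
dE = pi^2 * (1.055e-34)^2 / (2 * 0.26 * 9.109e-31 * (8.5e-09)^2) J, divided by 1.602e-19 J/eV
dE = 0.02 eV
Total band gap = E_g(bulk) + dE = 2.83 + 0.02 = 2.85 eV

2.85


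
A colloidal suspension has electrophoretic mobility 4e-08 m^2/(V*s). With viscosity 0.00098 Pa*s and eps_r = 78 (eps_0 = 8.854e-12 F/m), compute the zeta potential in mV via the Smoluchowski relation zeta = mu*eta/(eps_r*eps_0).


Smoluchowski equation: zeta = mu * eta / (eps_r * eps_0)
zeta = 4e-08 * 0.00098 / (78 * 8.854e-12)
zeta = 0.056761 V = 56.76 mV

56.76


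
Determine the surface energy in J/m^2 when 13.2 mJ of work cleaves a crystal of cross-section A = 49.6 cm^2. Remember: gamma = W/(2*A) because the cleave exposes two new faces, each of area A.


Convert: A = 49.6 cm^2 = 0.00496 m^2, W = 13.2 mJ = 0.0132 J
Cleaving exposes two faces of area A, so total new surface = 2*A and gamma = W / (2*A)
gamma = 0.0132 / (2 * 0.00496)
gamma = 1.331 J/m^2

1.331


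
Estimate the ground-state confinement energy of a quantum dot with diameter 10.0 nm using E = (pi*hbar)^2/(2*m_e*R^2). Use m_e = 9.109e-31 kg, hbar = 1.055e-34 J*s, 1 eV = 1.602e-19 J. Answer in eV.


Radius R = 10.0/2 = 5 nm = 5e-09 m
E = (pi * 1.055e-34)^2 / (2 * 9.109e-31 * (5e-09)^2)
E(J) = 2.41193e-21
E = E(J) / 1.602e-19 = 0.0151 eV

0.0151


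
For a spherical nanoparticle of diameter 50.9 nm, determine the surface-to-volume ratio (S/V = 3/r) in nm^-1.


Radius r = 50.9/2 = 25.45 nm
S/V = 3 / r = 3 / 25.45
S/V = 0.1179 nm^-1

0.1179


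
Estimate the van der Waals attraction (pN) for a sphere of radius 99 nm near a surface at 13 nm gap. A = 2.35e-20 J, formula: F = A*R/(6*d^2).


Convert to SI: R = 99 nm = 9.9e-08 m, d = 13 nm = 1.3e-08 m
F = A * R / (6 * d^2)
F = 2.35e-20 * 9.9e-08 / (6 * (1.3e-08)^2)
F = 2.29438e-12 N = 2.294 pN

2.294


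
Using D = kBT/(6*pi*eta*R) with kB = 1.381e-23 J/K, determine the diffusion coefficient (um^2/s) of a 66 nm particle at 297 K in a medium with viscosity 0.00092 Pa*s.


Radius R = 66/2 = 33 nm = 3.3e-08 m
D = kB*T / (6*pi*eta*R)
D = 1.381e-23 * 297 / (6 * pi * 0.00092 * 3.3e-08)
D = 7.16716e-12 m^2/s = 7.167 um^2/s

7.167


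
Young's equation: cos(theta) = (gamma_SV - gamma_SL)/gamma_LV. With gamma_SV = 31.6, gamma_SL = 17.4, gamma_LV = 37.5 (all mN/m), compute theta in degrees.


cos(theta) = (gamma_SV - gamma_SL) / gamma_LV
cos(theta) = (31.6 - 17.4) / 37.5
cos(theta) = 0.378667
theta = arccos(0.378667) = 67.75 degrees

67.75


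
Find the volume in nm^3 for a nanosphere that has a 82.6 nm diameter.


Radius r = 82.6/2 = 41.3 nm
Volume V = (4/3) * pi * r^3
V = (4/3) * pi * (41.3)^3
V = 295079.31 nm^3

295079.31


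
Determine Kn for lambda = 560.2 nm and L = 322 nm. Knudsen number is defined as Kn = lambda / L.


Knudsen number Kn = lambda / L
Kn = 560.2 / 322
Kn = 1.7398

1.7398


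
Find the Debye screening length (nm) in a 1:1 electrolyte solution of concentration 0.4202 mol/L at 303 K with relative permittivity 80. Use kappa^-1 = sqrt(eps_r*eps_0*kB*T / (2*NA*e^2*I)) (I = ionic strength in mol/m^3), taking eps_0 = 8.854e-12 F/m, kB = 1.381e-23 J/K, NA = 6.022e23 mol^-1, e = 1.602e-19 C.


Ionic strength I = 0.4202 * 1^2 * 1000 = 420.2 mol/m^3
kappa^-1 = sqrt(80 * 8.854e-12 * 1.381e-23 * 303 / (2 * 6.022e23 * (1.602e-19)^2 * 420.2))
kappa^-1 = 0.478 nm

0.478


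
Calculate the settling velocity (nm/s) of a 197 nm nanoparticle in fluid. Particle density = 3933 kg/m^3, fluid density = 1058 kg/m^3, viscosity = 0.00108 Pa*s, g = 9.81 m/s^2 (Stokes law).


Radius R = 197/2 nm = 9.85e-08 m
Density difference = 3933 - 1058 = 2875 kg/m^3
v = 2 * R^2 * (rho_p - rho_f) * g / (9 * eta)
v = 2 * (9.85e-08)^2 * 2875 * 9.81 / (9 * 0.00108)
v = 5.63045e-08 m/s = 56.3045 nm/s

56.3045


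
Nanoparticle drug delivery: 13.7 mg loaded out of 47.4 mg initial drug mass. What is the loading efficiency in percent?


Drug loading efficiency = (drug loaded / drug initial) * 100
DLE = 13.7 / 47.4 * 100
DLE = 0.289 * 100
DLE = 28.9%

28.9


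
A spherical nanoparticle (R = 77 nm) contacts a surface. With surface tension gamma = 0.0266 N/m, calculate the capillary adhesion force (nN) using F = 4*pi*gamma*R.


Convert radius: R = 77 nm = 7.7e-08 m
F = 4 * pi * gamma * R
F = 4 * pi * 0.0266 * 7.7e-08
F = 2.57384e-08 N = 25.7384 nN

25.7384


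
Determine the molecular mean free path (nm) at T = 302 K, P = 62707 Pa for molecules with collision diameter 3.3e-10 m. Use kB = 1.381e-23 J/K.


Mean free path: lambda = kB*T / (sqrt(2) * pi * d^2 * P)
lambda = 1.381e-23 * 302 / (sqrt(2) * pi * (3.3e-10)^2 * 62707)
lambda = 1.37465e-07 m
lambda = 137.46 nm

137.46


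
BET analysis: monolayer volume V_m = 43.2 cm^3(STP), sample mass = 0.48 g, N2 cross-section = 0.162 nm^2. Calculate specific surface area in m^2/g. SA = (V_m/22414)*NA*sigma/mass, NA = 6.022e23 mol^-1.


Number of moles in monolayer = V_m / 22414 = 43.2 / 22414 = 0.00192737
Number of molecules = moles * NA = 0.00192737 * 6.022e23
SA = molecules * sigma / mass
SA = (43.2 / 22414) * 6.022e23 * 0.162e-18 / 0.48
SA = 391.7 m^2/g

391.7


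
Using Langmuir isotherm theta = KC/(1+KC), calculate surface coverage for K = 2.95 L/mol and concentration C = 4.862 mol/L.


Langmuir isotherm: theta = K*C / (1 + K*C)
K*C = 2.95 * 4.862 = 14.3429
theta = 14.3429 / (1 + 14.3429) = 14.3429 / 15.3429
theta = 0.9348

0.9348


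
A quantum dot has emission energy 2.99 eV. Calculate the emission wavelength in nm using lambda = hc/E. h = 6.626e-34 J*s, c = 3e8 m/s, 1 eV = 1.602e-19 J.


Convert energy: E = 2.99 eV = 2.99 * 1.602e-19 = 4.78998e-19 J
lambda = h*c / E = 6.626e-34 * 3e8 / 4.78998e-19
lambda = 4.14991e-07 m = 415.0 nm

415.0


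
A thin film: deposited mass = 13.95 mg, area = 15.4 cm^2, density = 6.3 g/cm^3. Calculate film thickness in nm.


Convert: m = 13.95 mg = 1.3950e-05 kg, A = 15.4 cm^2 = 1.5400e-03 m^2, rho = 6.3 g/cm^3 = 6300 kg/m^3
t = m / (A * rho)
t = 1.3950e-05 / (1.5400e-03 * 6300)
t = 1.4378e-06 m = 1437.8 nm

1437.8


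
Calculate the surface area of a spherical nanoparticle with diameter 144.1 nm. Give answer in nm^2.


Radius r = 144.1/2 = 72.05 nm
Surface area SA = 4 * pi * r^2
SA = 4 * pi * (72.05)^2
SA = 65234.57 nm^2

65234.57


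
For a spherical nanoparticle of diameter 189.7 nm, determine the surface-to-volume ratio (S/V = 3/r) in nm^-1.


Radius r = 189.7/2 = 94.85 nm
S/V = 3 / r = 3 / 94.85
S/V = 0.0316 nm^-1

0.0316


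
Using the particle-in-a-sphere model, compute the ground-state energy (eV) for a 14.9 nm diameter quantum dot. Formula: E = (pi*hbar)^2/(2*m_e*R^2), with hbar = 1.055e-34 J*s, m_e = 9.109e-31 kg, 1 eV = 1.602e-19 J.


Radius R = 14.9/2 = 7.45 nm = 7.45e-09 m
E = (pi * 1.055e-34)^2 / (2 * 9.109e-31 * (7.45e-09)^2)
E(J) = 1.0864e-21
E = E(J) / 1.602e-19 = 0.0068 eV

0.0068


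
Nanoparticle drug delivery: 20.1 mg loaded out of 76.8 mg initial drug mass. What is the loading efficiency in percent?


Drug loading efficiency = (drug loaded / drug initial) * 100
DLE = 20.1 / 76.8 * 100
DLE = 0.2617 * 100
DLE = 26.17%

26.17


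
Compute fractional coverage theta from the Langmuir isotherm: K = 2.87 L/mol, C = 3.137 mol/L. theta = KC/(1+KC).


Langmuir isotherm: theta = K*C / (1 + K*C)
K*C = 2.87 * 3.137 = 9.00319
theta = 9.00319 / (1 + 9.00319) = 9.00319 / 10.00319
theta = 0.9

0.9


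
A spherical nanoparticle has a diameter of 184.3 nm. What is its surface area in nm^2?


Radius r = 184.3/2 = 92.15 nm
Surface area SA = 4 * pi * r^2
SA = 4 * pi * (92.15)^2
SA = 106708.88 nm^2

106708.88


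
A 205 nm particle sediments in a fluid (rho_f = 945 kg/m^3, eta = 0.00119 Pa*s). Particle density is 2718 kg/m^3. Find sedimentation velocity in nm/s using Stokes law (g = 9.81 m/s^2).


Radius R = 205/2 nm = 1.025e-07 m
Density difference = 2718 - 945 = 1773 kg/m^3
v = 2 * R^2 * (rho_p - rho_f) * g / (9 * eta)
v = 2 * (1.025e-07)^2 * 1773 * 9.81 / (9 * 0.00119)
v = 3.41245e-08 m/s = 34.1245 nm/s

34.1245


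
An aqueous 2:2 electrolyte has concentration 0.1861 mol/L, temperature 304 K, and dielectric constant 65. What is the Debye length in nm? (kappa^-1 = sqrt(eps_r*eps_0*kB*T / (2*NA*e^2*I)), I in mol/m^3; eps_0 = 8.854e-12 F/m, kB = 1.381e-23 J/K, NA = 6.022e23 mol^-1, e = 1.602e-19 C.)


Ionic strength I = 0.1861 * 2^2 * 1000 = 744.4 mol/m^3
kappa^-1 = sqrt(65 * 8.854e-12 * 1.381e-23 * 304 / (2 * 6.022e23 * (1.602e-19)^2 * 744.4))
kappa^-1 = 0.324 nm

0.324


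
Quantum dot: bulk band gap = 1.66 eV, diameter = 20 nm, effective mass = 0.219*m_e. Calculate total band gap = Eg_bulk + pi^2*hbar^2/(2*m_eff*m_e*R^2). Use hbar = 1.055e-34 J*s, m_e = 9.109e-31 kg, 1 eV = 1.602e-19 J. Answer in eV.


Radius R = 20/2 nm = 1e-08 m
Confinement energy dE = pi^2 * hbar^2 / (2 * m_eff * m_e * R^2)
dE = pi^2 * (1.055e-34)^2 / (2 * 0.219 * 9.109e-31 * (1e-08)^2) J, divided by 1.602e-19 J/eV
dE = 0.0172 eV
Total band gap = E_g(bulk) + dE = 1.66 + 0.0172 = 1.6772 eV

1.6772


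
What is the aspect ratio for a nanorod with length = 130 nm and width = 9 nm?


Aspect ratio AR = length / diameter
AR = 130 / 9
AR = 14.44

14.44


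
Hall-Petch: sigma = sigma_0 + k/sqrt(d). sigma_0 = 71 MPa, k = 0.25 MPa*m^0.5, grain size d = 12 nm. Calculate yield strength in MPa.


d = 12 nm = 1.2e-08 m
sqrt(d) = 0.0001095445
Hall-Petch contribution = k / sqrt(d) = 0.25 / 0.0001095445 = 2282.2 MPa
sigma = sigma_0 + k/sqrt(d) = 71 + 2282.2 = 2353.2 MPa

2353.2


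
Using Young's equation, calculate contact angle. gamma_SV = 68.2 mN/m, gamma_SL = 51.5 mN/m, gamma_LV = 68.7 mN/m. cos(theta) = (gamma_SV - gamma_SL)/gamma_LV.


cos(theta) = (gamma_SV - gamma_SL) / gamma_LV
cos(theta) = (68.2 - 51.5) / 68.7
cos(theta) = 0.243086
theta = arccos(0.243086) = 75.93 degrees

75.93


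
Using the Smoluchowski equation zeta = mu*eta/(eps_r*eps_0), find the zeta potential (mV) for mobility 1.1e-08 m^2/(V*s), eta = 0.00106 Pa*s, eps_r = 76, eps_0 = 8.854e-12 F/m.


Smoluchowski equation: zeta = mu * eta / (eps_r * eps_0)
zeta = 1.1e-08 * 0.00106 / (76 * 8.854e-12)
zeta = 0.017328 V = 17.33 mV

17.33


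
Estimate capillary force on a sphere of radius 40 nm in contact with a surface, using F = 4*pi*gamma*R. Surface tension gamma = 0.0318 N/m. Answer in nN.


Convert radius: R = 40 nm = 4e-08 m
F = 4 * pi * gamma * R
F = 4 * pi * 0.0318 * 4e-08
F = 1.59844e-08 N = 15.9844 nN

15.9844


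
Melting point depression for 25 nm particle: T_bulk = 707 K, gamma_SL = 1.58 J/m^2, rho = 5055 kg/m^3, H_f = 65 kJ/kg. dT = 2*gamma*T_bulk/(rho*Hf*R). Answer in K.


Radius R = 25/2 = 12.5 nm = 1.25e-08 m
Convert H_f = 65 kJ/kg = 65000 J/kg
dT = 2 * gamma_SL * T_bulk / (rho * H_f * R)
dT = 2 * 1.58 * 707 / (5055 * 65000 * 1.25e-08)
dT = 544.0 K

544.0


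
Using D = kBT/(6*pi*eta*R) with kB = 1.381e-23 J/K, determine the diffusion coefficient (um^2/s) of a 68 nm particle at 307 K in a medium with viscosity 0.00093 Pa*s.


Radius R = 68/2 = 34 nm = 3.4e-08 m
D = kB*T / (6*pi*eta*R)
D = 1.381e-23 * 307 / (6 * pi * 0.00093 * 3.4e-08)
D = 7.11327e-12 m^2/s = 7.113 um^2/s

7.113


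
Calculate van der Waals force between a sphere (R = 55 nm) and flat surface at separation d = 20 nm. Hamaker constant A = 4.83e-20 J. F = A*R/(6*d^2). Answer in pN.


Convert to SI: R = 55 nm = 5.5e-08 m, d = 20 nm = 2e-08 m
F = A * R / (6 * d^2)
F = 4.83e-20 * 5.5e-08 / (6 * (2e-08)^2)
F = 1.10687e-12 N = 1.107 pN

1.107


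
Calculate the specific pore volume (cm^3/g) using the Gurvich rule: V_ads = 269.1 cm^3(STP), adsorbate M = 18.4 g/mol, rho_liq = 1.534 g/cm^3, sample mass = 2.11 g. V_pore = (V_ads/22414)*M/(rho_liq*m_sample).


Moles adsorbed n = V_ads / 22414 = 269.1 / 22414 = 1.200589e-02 mol
Liquid volume V_liq = n * M / rho_liq = 1.200589e-02 * 18.4 / 1.534 = 0.14401 cm^3
Specific pore volume V_pore = V_liq / m_sample = 0.14401 / 2.11
V_pore = 0.0683 cm^3/g

0.0683


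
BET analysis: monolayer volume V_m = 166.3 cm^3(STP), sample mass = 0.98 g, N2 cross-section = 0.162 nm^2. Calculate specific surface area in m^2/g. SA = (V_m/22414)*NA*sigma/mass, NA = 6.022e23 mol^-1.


Number of moles in monolayer = V_m / 22414 = 166.3 / 22414 = 0.00741947
Number of molecules = moles * NA = 0.00741947 * 6.022e23
SA = molecules * sigma / mass
SA = (166.3 / 22414) * 6.022e23 * 0.162e-18 / 0.98
SA = 738.6 m^2/g

738.6


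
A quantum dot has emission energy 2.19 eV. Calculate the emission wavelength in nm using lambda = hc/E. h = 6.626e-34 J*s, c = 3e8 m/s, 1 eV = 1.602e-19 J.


Convert energy: E = 2.19 eV = 2.19 * 1.602e-19 = 3.50838e-19 J
lambda = h*c / E = 6.626e-34 * 3e8 / 3.50838e-19
lambda = 5.66586e-07 m = 566.6 nm

566.6


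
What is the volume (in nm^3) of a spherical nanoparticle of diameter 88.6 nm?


Radius r = 88.6/2 = 44.3 nm
Volume V = (4/3) * pi * r^3
V = (4/3) * pi * (44.3)^3
V = 364166.33 nm^3

364166.33


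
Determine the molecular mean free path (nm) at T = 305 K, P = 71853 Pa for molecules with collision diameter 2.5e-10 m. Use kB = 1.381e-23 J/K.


Mean free path: lambda = kB*T / (sqrt(2) * pi * d^2 * P)
lambda = 1.381e-23 * 305 / (sqrt(2) * pi * (2.5e-10)^2 * 71853)
lambda = 2.11108e-07 m
lambda = 211.11 nm

211.11


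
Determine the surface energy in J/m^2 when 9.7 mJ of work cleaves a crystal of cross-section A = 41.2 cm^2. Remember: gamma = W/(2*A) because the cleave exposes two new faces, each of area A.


Convert: A = 41.2 cm^2 = 0.00412 m^2, W = 9.7 mJ = 0.0097 J
Cleaving exposes two faces of area A, so total new surface = 2*A and gamma = W / (2*A)
gamma = 0.0097 / (2 * 0.00412)
gamma = 1.177 J/m^2

1.177


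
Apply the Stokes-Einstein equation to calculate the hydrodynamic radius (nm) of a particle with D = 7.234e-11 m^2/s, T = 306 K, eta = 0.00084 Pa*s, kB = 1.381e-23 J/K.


Stokes-Einstein: R = kB*T / (6*pi*eta*D)
R = 1.381e-23 * 306 / (6 * pi * 0.00084 * 7.234e-11)
R = 3.6894e-09 m = 3.69 nm

3.69


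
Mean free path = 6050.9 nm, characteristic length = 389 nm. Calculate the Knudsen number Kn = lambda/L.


Knudsen number Kn = lambda / L
Kn = 6050.9 / 389
Kn = 15.555

15.555


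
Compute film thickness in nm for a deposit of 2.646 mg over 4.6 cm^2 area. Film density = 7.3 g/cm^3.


Convert: m = 2.646 mg = 2.6460e-06 kg, A = 4.6 cm^2 = 4.6000e-04 m^2, rho = 7.3 g/cm^3 = 7300 kg/m^3
t = m / (A * rho)
t = 2.6460e-06 / (4.6000e-04 * 7300)
t = 7.8797e-07 m = 788.0 nm

788.0


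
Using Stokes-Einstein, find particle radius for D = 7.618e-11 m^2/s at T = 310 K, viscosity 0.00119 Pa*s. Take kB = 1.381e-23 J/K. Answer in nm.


Stokes-Einstein: R = kB*T / (6*pi*eta*D)
R = 1.381e-23 * 310 / (6 * pi * 0.00119 * 7.618e-11)
R = 2.50534e-09 m = 2.51 nm

2.51


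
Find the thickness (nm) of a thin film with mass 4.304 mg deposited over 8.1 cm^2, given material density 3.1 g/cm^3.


Convert: m = 4.304 mg = 4.3040e-06 kg, A = 8.1 cm^2 = 8.1000e-04 m^2, rho = 3.1 g/cm^3 = 3100 kg/m^3
t = m / (A * rho)
t = 4.3040e-06 / (8.1000e-04 * 3100)
t = 1.7141e-06 m = 1714.1 nm

1714.1


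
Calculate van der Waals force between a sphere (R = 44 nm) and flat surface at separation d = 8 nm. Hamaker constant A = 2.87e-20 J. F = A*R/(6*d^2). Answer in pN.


Convert to SI: R = 44 nm = 4.4e-08 m, d = 8 nm = 8e-09 m
F = A * R / (6 * d^2)
F = 2.87e-20 * 4.4e-08 / (6 * (8e-09)^2)
F = 3.28854e-12 N = 3.289 pN

3.289


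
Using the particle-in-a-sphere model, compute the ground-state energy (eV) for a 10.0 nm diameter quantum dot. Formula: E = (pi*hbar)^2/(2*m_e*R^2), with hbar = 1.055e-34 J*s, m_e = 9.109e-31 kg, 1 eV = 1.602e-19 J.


Radius R = 10.0/2 = 5 nm = 5e-09 m
E = (pi * 1.055e-34)^2 / (2 * 9.109e-31 * (5e-09)^2)
E(J) = 2.41193e-21
E = E(J) / 1.602e-19 = 0.0151 eV

0.0151


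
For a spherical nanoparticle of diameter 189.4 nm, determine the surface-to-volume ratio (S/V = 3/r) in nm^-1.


Radius r = 189.4/2 = 94.7 nm
S/V = 3 / r = 3 / 94.7
S/V = 0.0317 nm^-1

0.0317


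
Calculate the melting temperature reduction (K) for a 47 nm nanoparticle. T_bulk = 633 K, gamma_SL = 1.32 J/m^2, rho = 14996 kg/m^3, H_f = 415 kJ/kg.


Radius R = 47/2 = 23.5 nm = 2.35e-08 m
Convert H_f = 415 kJ/kg = 415000 J/kg
dT = 2 * gamma_SL * T_bulk / (rho * H_f * R)
dT = 2 * 1.32 * 633 / (14996 * 415000 * 2.35e-08)
dT = 11.4 K

11.4


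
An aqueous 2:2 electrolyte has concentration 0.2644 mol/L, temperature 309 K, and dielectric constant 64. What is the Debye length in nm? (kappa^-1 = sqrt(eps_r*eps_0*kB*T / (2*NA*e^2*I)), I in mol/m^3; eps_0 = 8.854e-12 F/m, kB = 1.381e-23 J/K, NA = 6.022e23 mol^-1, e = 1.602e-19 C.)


Ionic strength I = 0.2644 * 2^2 * 1000 = 1057.6 mol/m^3
kappa^-1 = sqrt(64 * 8.854e-12 * 1.381e-23 * 309 / (2 * 6.022e23 * (1.602e-19)^2 * 1057.6))
kappa^-1 = 0.272 nm

0.272


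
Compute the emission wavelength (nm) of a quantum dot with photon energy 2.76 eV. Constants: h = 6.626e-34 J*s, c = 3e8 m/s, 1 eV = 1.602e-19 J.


Convert energy: E = 2.76 eV = 2.76 * 1.602e-19 = 4.42152e-19 J
lambda = h*c / E = 6.626e-34 * 3e8 / 4.42152e-19
lambda = 4.49574e-07 m = 449.6 nm

449.6


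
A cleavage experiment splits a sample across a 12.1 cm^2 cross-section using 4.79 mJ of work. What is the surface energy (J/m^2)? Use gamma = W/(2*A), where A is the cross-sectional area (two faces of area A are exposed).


Convert: A = 12.1 cm^2 = 0.00121 m^2, W = 4.79 mJ = 0.00479 J
Cleaving exposes two faces of area A, so total new surface = 2*A and gamma = W / (2*A)
gamma = 0.00479 / (2 * 0.00121)
gamma = 1.979 J/m^2

1.979


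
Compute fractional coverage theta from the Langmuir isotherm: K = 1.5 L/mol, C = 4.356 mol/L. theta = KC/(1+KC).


Langmuir isotherm: theta = K*C / (1 + K*C)
K*C = 1.5 * 4.356 = 6.534
theta = 6.534 / (1 + 6.534) = 6.534 / 7.534
theta = 0.8673

0.8673


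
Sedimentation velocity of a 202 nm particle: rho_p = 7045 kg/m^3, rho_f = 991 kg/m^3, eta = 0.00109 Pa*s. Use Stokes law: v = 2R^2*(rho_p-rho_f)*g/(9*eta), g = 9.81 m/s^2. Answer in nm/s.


Radius R = 202/2 nm = 1.01e-07 m
Density difference = 7045 - 991 = 6054 kg/m^3
v = 2 * R^2 * (rho_p - rho_f) * g / (9 * eta)
v = 2 * (1.01e-07)^2 * 6054 * 9.81 / (9 * 0.00109)
v = 1.23514e-07 m/s = 123.5137 nm/s

123.5137


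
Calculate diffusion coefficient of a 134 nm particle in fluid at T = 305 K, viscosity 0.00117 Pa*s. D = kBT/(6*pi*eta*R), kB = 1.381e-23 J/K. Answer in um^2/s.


Radius R = 134/2 = 67 nm = 6.7e-08 m
D = kB*T / (6*pi*eta*R)
D = 1.381e-23 * 305 / (6 * pi * 0.00117 * 6.7e-08)
D = 2.85057e-12 m^2/s = 2.851 um^2/s

2.851


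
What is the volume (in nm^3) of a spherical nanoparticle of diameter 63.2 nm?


Radius r = 63.2/2 = 31.6 nm
Volume V = (4/3) * pi * r^3
V = (4/3) * pi * (31.6)^3
V = 132175.16 nm^3

132175.16


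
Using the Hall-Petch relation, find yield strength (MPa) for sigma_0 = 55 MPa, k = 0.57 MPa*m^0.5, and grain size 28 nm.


d = 28 nm = 2.8e-08 m
sqrt(d) = 0.000167332
Hall-Petch contribution = k / sqrt(d) = 0.57 / 0.000167332 = 3406.4 MPa
sigma = sigma_0 + k/sqrt(d) = 55 + 3406.4 = 3461.4 MPa

3461.4


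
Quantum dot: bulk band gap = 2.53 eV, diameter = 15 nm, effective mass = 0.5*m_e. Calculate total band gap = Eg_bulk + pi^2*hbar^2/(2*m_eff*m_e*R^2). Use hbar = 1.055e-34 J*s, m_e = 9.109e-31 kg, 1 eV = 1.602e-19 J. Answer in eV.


Radius R = 15/2 nm = 7.5e-09 m
Confinement energy dE = pi^2 * hbar^2 / (2 * m_eff * m_e * R^2)
dE = pi^2 * (1.055e-34)^2 / (2 * 0.5 * 9.109e-31 * (7.5e-09)^2) J, divided by 1.602e-19 J/eV
dE = 0.0134 eV
Total band gap = E_g(bulk) + dE = 2.53 + 0.0134 = 2.5434 eV

2.5434


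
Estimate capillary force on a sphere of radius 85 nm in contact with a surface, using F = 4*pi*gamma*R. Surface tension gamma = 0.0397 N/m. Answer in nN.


Convert radius: R = 85 nm = 8.5e-08 m
F = 4 * pi * gamma * R
F = 4 * pi * 0.0397 * 8.5e-08
F = 4.24052e-08 N = 42.4052 nN

42.4052


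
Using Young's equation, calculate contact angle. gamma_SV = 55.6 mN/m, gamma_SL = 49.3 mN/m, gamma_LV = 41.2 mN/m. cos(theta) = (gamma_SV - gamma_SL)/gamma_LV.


cos(theta) = (gamma_SV - gamma_SL) / gamma_LV
cos(theta) = (55.6 - 49.3) / 41.2
cos(theta) = 0.152913
theta = arccos(0.152913) = 81.2 degrees

81.2


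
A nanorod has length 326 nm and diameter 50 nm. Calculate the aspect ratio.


Aspect ratio AR = length / diameter
AR = 326 / 50
AR = 6.52

6.52


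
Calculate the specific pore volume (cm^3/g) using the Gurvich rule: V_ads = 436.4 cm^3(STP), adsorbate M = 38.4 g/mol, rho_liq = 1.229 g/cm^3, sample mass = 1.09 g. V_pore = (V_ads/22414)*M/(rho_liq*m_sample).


Moles adsorbed n = V_ads / 22414 = 436.4 / 22414 = 1.946997e-02 mol
Liquid volume V_liq = n * M / rho_liq = 1.946997e-02 * 38.4 / 1.229 = 0.60834 cm^3
Specific pore volume V_pore = V_liq / m_sample = 0.60834 / 1.09
V_pore = 0.5581 cm^3/g

0.5581


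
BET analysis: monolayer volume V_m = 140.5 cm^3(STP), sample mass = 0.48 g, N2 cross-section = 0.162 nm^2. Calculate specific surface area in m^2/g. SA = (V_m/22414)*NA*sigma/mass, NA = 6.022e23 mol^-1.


Number of moles in monolayer = V_m / 22414 = 140.5 / 22414 = 0.0062684
Number of molecules = moles * NA = 0.0062684 * 6.022e23
SA = molecules * sigma / mass
SA = (140.5 / 22414) * 6.022e23 * 0.162e-18 / 0.48
SA = 1274.0 m^2/g

1274.0


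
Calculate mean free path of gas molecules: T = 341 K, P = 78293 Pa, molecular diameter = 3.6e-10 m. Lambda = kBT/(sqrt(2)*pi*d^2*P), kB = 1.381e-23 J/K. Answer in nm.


Mean free path: lambda = kB*T / (sqrt(2) * pi * d^2 * P)
lambda = 1.381e-23 * 341 / (sqrt(2) * pi * (3.6e-10)^2 * 78293)
lambda = 1.04461e-07 m
lambda = 104.46 nm

104.46


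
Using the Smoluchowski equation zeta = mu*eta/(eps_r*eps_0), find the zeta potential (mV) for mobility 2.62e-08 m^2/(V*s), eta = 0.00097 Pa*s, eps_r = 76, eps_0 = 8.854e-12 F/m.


Smoluchowski equation: zeta = mu * eta / (eps_r * eps_0)
zeta = 2.62e-08 * 0.00097 / (76 * 8.854e-12)
zeta = 0.037768 V = 37.77 mV

37.77


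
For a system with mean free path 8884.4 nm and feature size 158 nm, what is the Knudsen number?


Knudsen number Kn = lambda / L
Kn = 8884.4 / 158
Kn = 56.2304

56.2304


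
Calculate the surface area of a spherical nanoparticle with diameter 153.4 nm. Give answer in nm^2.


Radius r = 153.4/2 = 76.7 nm
Surface area SA = 4 * pi * r^2
SA = 4 * pi * (76.7)^2
SA = 73926.58 nm^2

73926.58


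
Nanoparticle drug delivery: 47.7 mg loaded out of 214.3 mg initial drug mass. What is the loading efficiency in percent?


Drug loading efficiency = (drug loaded / drug initial) * 100
DLE = 47.7 / 214.3 * 100
DLE = 0.2226 * 100
DLE = 22.26%

22.26


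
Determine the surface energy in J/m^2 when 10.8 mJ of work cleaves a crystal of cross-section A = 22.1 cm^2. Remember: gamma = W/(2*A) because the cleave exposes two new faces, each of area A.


Convert: A = 22.1 cm^2 = 0.00221 m^2, W = 10.8 mJ = 0.0108 J
Cleaving exposes two faces of area A, so total new surface = 2*A and gamma = W / (2*A)
gamma = 0.0108 / (2 * 0.00221)
gamma = 2.443 J/m^2

2.443


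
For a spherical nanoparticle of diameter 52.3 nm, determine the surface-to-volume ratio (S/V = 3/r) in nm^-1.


Radius r = 52.3/2 = 26.15 nm
S/V = 3 / r = 3 / 26.15
S/V = 0.1147 nm^-1

0.1147


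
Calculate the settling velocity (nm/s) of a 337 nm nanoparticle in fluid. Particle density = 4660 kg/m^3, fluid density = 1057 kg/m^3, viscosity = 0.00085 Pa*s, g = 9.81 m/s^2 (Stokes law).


Radius R = 337/2 nm = 1.685e-07 m
Density difference = 4660 - 1057 = 3603 kg/m^3
v = 2 * R^2 * (rho_p - rho_f) * g / (9 * eta)
v = 2 * (1.685e-07)^2 * 3603 * 9.81 / (9 * 0.00085)
v = 2.62362e-07 m/s = 262.3624 nm/s

262.3624


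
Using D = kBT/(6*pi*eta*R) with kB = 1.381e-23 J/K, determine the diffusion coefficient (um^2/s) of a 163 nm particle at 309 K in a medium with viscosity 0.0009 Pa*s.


Radius R = 163/2 = 81.5 nm = 8.15e-08 m
D = kB*T / (6*pi*eta*R)
D = 1.381e-23 * 309 / (6 * pi * 0.0009 * 8.15e-08)
D = 3.08639e-12 m^2/s = 3.086 um^2/s

3.086


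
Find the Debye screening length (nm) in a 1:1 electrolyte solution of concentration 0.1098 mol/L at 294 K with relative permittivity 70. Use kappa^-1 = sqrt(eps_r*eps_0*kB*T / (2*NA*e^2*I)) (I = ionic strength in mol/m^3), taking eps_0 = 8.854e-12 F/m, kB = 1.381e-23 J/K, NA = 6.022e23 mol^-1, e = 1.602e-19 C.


Ionic strength I = 0.1098 * 1^2 * 1000 = 109.8 mol/m^3
kappa^-1 = sqrt(70 * 8.854e-12 * 1.381e-23 * 294 / (2 * 6.022e23 * (1.602e-19)^2 * 109.8))
kappa^-1 = 0.861 nm

0.861


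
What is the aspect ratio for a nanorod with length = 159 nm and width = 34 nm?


Aspect ratio AR = length / diameter
AR = 159 / 34
AR = 4.68

4.68


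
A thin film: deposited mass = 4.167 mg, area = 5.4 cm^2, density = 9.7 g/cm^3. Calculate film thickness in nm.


Convert: m = 4.167 mg = 4.1670e-06 kg, A = 5.4 cm^2 = 5.4000e-04 m^2, rho = 9.7 g/cm^3 = 9700 kg/m^3
t = m / (A * rho)
t = 4.1670e-06 / (5.4000e-04 * 9700)
t = 7.9553e-07 m = 795.5 nm

795.5


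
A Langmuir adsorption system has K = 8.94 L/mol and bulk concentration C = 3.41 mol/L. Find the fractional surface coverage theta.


Langmuir isotherm: theta = K*C / (1 + K*C)
K*C = 8.94 * 3.41 = 30.4854
theta = 30.4854 / (1 + 30.4854) = 30.4854 / 31.4854
theta = 0.9682

0.9682


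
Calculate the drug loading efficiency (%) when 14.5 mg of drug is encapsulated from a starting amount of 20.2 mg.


Drug loading efficiency = (drug loaded / drug initial) * 100
DLE = 14.5 / 20.2 * 100
DLE = 0.7178 * 100
DLE = 71.78%

71.78


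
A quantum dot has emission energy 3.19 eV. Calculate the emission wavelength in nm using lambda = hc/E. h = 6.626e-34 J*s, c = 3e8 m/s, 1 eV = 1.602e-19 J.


Convert energy: E = 3.19 eV = 3.19 * 1.602e-19 = 5.11038e-19 J
lambda = h*c / E = 6.626e-34 * 3e8 / 5.11038e-19
lambda = 3.88973e-07 m = 389.0 nm

389.0


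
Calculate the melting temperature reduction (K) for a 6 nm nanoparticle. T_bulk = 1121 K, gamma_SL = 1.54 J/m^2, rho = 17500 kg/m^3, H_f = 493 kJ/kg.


Radius R = 6/2 = 3 nm = 3e-09 m
Convert H_f = 493 kJ/kg = 493000 J/kg
dT = 2 * gamma_SL * T_bulk / (rho * H_f * R)
dT = 2 * 1.54 * 1121 / (17500 * 493000 * 3e-09)
dT = 133.4 K

133.4


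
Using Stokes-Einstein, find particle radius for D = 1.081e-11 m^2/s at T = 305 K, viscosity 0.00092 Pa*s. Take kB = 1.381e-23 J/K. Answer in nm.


Stokes-Einstein: R = kB*T / (6*pi*eta*D)
R = 1.381e-23 * 305 / (6 * pi * 0.00092 * 1.081e-11)
R = 2.24687e-08 m = 22.47 nm

22.47


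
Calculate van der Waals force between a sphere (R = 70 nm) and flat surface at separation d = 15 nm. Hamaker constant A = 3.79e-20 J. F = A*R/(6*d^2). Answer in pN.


Convert to SI: R = 70 nm = 7e-08 m, d = 15 nm = 1.5e-08 m
F = A * R / (6 * d^2)
F = 3.79e-20 * 7e-08 / (6 * (1.5e-08)^2)
F = 1.96519e-12 N = 1.965 pN

1.965


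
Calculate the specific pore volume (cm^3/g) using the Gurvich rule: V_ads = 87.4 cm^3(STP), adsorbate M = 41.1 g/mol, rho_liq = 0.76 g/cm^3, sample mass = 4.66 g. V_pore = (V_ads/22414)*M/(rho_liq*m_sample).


Moles adsorbed n = V_ads / 22414 = 87.4 / 22414 = 3.899349e-03 mol
Liquid volume V_liq = n * M / rho_liq = 3.899349e-03 * 41.1 / 0.76 = 0.21087 cm^3
Specific pore volume V_pore = V_liq / m_sample = 0.21087 / 4.66
V_pore = 0.0453 cm^3/g

0.0453


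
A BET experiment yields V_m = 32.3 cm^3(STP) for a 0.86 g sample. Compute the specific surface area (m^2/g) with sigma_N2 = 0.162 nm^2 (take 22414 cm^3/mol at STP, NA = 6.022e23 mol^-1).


Number of moles in monolayer = V_m / 22414 = 32.3 / 22414 = 0.00144106
Number of molecules = moles * NA = 0.00144106 * 6.022e23
SA = molecules * sigma / mass
SA = (32.3 / 22414) * 6.022e23 * 0.162e-18 / 0.86
SA = 163.5 m^2/g

163.5


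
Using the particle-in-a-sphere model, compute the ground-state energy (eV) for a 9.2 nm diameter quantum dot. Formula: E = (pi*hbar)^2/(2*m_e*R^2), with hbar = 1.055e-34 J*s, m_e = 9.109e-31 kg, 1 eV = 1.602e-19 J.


Radius R = 9.2/2 = 4.6 nm = 4.6e-09 m
E = (pi * 1.055e-34)^2 / (2 * 9.109e-31 * (4.6e-09)^2)
E(J) = 2.84963e-21
E = E(J) / 1.602e-19 = 0.0178 eV

0.0178


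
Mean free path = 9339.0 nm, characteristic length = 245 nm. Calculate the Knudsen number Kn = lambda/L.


Knudsen number Kn = lambda / L
Kn = 9339.0 / 245
Kn = 38.1184

38.1184


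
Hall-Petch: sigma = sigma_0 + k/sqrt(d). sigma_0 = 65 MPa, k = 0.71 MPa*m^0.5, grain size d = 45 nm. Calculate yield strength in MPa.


d = 45 nm = 4.5e-08 m
sqrt(d) = 0.000212132
Hall-Petch contribution = k / sqrt(d) = 0.71 / 0.000212132 = 3347.0 MPa
sigma = sigma_0 + k/sqrt(d) = 65 + 3347.0 = 3412.0 MPa

3412.0


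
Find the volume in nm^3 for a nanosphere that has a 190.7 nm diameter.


Radius r = 190.7/2 = 95.35 nm
Volume V = (4/3) * pi * r^3
V = (4/3) * pi * (95.35)^3
V = 3631204.45 nm^3

3631204.45


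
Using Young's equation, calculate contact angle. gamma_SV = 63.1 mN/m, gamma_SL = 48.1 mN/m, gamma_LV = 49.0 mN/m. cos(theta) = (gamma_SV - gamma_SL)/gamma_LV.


cos(theta) = (gamma_SV - gamma_SL) / gamma_LV
cos(theta) = (63.1 - 48.1) / 49.0
cos(theta) = 0.306122
theta = arccos(0.306122) = 72.17 degrees

72.17


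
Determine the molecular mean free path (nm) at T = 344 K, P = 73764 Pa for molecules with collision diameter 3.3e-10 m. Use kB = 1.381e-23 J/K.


Mean free path: lambda = kB*T / (sqrt(2) * pi * d^2 * P)
lambda = 1.381e-23 * 344 / (sqrt(2) * pi * (3.3e-10)^2 * 73764)
lambda = 1.33111e-07 m
lambda = 133.11 nm

133.11


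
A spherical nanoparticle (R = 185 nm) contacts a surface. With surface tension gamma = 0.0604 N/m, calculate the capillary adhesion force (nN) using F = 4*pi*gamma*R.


Convert radius: R = 185 nm = 1.85e-07 m
F = 4 * pi * gamma * R
F = 4 * pi * 0.0604 * 1.85e-07
F = 1.40417e-07 N = 140.4166 nN

140.4166


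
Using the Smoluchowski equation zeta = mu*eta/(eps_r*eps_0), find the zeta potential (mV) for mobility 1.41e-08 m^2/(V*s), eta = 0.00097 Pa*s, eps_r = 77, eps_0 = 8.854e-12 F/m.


Smoluchowski equation: zeta = mu * eta / (eps_r * eps_0)
zeta = 1.41e-08 * 0.00097 / (77 * 8.854e-12)
zeta = 0.020061 V = 20.06 mV

20.06


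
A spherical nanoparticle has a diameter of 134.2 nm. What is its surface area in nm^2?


Radius r = 134.2/2 = 67.1 nm
Surface area SA = 4 * pi * r^2
SA = 4 * pi * (67.1)^2
SA = 56578.95 nm^2

56578.95


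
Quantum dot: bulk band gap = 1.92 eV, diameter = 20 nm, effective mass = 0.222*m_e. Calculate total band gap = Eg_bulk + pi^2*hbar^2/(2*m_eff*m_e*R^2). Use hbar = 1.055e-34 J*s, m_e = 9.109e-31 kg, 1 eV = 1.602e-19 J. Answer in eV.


Radius R = 20/2 nm = 1e-08 m
Confinement energy dE = pi^2 * hbar^2 / (2 * m_eff * m_e * R^2)
dE = pi^2 * (1.055e-34)^2 / (2 * 0.222 * 9.109e-31 * (1e-08)^2) J, divided by 1.602e-19 J/eV
dE = 0.017 eV
Total band gap = E_g(bulk) + dE = 1.92 + 0.017 = 1.937 eV

1.937


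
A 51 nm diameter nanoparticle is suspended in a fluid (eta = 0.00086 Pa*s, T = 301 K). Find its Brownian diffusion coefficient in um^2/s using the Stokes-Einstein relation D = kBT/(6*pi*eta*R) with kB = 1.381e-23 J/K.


Radius R = 51/2 = 25.5 nm = 2.55e-08 m
D = kB*T / (6*pi*eta*R)
D = 1.381e-23 * 301 / (6 * pi * 0.00086 * 2.55e-08)
D = 1.00559e-11 m^2/s = 10.056 um^2/s

10.056


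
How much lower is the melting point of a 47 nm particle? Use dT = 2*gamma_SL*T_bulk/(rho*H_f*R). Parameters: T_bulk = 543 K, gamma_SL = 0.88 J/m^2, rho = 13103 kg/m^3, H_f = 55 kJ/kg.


Radius R = 47/2 = 23.5 nm = 2.35e-08 m
Convert H_f = 55 kJ/kg = 55000 J/kg
dT = 2 * gamma_SL * T_bulk / (rho * H_f * R)
dT = 2 * 0.88 * 543 / (13103 * 55000 * 2.35e-08)
dT = 56.4 K

56.4


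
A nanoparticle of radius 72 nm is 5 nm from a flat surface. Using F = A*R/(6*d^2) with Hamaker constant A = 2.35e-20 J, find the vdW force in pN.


Convert to SI: R = 72 nm = 7.2e-08 m, d = 5 nm = 5e-09 m
F = A * R / (6 * d^2)
F = 2.35e-20 * 7.2e-08 / (6 * (5e-09)^2)
F = 1.128e-11 N = 11.28 pN

11.28


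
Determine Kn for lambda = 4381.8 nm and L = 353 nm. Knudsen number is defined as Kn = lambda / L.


Knudsen number Kn = lambda / L
Kn = 4381.8 / 353
Kn = 12.413

12.413


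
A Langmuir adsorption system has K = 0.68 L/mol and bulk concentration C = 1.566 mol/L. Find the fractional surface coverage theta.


Langmuir isotherm: theta = K*C / (1 + K*C)
K*C = 0.68 * 1.566 = 1.06488
theta = 1.06488 / (1 + 1.06488) = 1.06488 / 2.06488
theta = 0.5157

0.5157


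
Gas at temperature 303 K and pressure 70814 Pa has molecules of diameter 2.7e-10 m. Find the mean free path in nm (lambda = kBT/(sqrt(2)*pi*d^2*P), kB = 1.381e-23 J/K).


Mean free path: lambda = kB*T / (sqrt(2) * pi * d^2 * P)
lambda = 1.381e-23 * 303 / (sqrt(2) * pi * (2.7e-10)^2 * 70814)
lambda = 1.82442e-07 m
lambda = 182.44 nm

182.44


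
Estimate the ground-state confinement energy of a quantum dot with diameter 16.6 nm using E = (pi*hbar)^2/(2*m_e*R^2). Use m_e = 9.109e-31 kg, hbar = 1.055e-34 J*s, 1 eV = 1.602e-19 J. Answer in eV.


Radius R = 16.6/2 = 8.3 nm = 8.3e-09 m
E = (pi * 1.055e-34)^2 / (2 * 9.109e-31 * (8.3e-09)^2)
E(J) = 8.75282e-22
E = E(J) / 1.602e-19 = 0.0055 eV

0.0055


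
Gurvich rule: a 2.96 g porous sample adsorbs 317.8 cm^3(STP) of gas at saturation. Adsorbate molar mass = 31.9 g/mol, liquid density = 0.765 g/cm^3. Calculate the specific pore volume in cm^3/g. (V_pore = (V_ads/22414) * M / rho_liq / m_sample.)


Moles adsorbed n = V_ads / 22414 = 317.8 / 22414 = 1.417864e-02 mol
Liquid volume V_liq = n * M / rho_liq = 1.417864e-02 * 31.9 / 0.765 = 0.59124 cm^3
Specific pore volume V_pore = V_liq / m_sample = 0.59124 / 2.96
V_pore = 0.1997 cm^3/g

0.1997


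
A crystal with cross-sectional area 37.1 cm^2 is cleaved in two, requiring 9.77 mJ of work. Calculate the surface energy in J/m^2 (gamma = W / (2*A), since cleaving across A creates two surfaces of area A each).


Convert: A = 37.1 cm^2 = 0.00371 m^2, W = 9.77 mJ = 0.00977 J
Cleaving exposes two faces of area A, so total new surface = 2*A and gamma = W / (2*A)
gamma = 0.00977 / (2 * 0.00371)
gamma = 1.317 J/m^2

1.317


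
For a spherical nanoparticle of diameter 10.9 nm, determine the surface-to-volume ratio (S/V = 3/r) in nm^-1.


Radius r = 10.9/2 = 5.45 nm
S/V = 3 / r = 3 / 5.45
S/V = 0.5505 nm^-1

0.5505


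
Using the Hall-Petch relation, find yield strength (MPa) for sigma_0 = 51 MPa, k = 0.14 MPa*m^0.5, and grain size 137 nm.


d = 137 nm = 1.37e-07 m
sqrt(d) = 0.0003701351
Hall-Petch contribution = k / sqrt(d) = 0.14 / 0.0003701351 = 378.2 MPa
sigma = sigma_0 + k/sqrt(d) = 51 + 378.2 = 429.2 MPa

429.2


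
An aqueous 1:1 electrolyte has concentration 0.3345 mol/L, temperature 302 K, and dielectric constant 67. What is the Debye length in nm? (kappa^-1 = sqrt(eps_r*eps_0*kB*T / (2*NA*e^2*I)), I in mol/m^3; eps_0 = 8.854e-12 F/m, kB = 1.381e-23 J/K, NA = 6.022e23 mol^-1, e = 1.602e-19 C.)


Ionic strength I = 0.3345 * 1^2 * 1000 = 334.5 mol/m^3
kappa^-1 = sqrt(67 * 8.854e-12 * 1.381e-23 * 302 / (2 * 6.022e23 * (1.602e-19)^2 * 334.5))
kappa^-1 = 0.489 nm

0.489


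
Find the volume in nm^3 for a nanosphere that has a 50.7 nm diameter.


Radius r = 50.7/2 = 25.35 nm
Volume V = (4/3) * pi * r^3
V = (4/3) * pi * (25.35)^3
V = 68237.4 nm^3

68237.4


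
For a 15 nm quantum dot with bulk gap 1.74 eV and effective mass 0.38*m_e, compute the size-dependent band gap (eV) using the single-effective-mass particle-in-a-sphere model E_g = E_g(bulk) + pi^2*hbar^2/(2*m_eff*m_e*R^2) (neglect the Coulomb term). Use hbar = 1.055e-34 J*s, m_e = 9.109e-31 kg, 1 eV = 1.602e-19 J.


Radius R = 15/2 nm = 7.5e-09 m
Confinement energy dE = pi^2 * hbar^2 / (2 * m_eff * m_e * R^2)
dE = pi^2 * (1.055e-34)^2 / (2 * 0.38 * 9.109e-31 * (7.5e-09)^2) J, divided by 1.602e-19 J/eV
dE = 0.0176 eV
Total band gap = E_g(bulk) + dE = 1.74 + 0.0176 = 1.7576 eV

1.7576
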